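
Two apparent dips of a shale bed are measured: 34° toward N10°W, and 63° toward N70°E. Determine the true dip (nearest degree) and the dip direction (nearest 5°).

true dip 63°, dip direction 060°

Each apparent-dip line lies in the plane. As unit vectors (x east, y north, z up), v₁ plunges 34°→N10°W and v₂ plunges 63°→N70°E.
Cross product v₁ × v₂ gives the pole to the plane: n ∝ (0.641, 0.367, 0.371).
True dip = arccos(n_z / |n|) = arccos(0.4487) = 63.3°.
The horizontal component of n points toward azimuth atan2(n_x, n_y) = 60°, the dip direction.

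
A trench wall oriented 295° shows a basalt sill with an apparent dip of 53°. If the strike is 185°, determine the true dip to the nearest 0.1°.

54.7°

β = acute angle between strike 185° and section 295° = 70°.
tan(true dip) = tan 53° / sin 70° = 1.4122
δ = arctan(1.4122) = 54.70°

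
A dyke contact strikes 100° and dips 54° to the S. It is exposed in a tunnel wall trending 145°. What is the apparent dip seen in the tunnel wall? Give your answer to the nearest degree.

44°

The section lies 45° from the strike.
tan α = tan 54° × sin 45° = 1.3764 × 0.7071 = 0.9732
apparent dip = arctan 0.9732 = 44.22°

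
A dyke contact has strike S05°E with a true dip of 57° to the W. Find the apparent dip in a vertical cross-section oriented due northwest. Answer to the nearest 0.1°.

44.7°

The strike is S05°E and the section trends due northwest; the acute angle between them is β = 40°.
tan α = tan 57° × sin 40° = 1.5399 × 0.6428 = 0.9898
apparent dip = arctan 0.9898 = 44.71°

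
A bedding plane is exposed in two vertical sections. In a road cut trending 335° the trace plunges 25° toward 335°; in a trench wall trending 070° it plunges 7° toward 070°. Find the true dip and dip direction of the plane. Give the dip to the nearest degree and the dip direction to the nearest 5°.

true dip 26°, dip direction 355°

Each apparent-dip line lies in the plane. As unit vectors (x east, y north, z up), v₁ plunges 25°→335° and v₂ plunges 7°→070°.
n = v₁ × v₂ = (-0.043, 0.441, 0.896) (taken with n_z > 0).
tan δ = √(n_x²+n_y²)/n_z = 0.443/0.896, so δ = 26.3°.
Dip direction = azimuth of (n_x, n_y) = atan2(-0.043, 0.441) = 354°.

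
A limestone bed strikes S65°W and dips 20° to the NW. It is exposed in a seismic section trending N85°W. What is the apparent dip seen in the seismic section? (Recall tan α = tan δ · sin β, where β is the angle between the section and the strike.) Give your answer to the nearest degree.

The strike is S65°W and the section trends N85°W; the acute angle between them is β = 30°.
tan(apparent dip) = tan 20° · sin 30° = 0.1820
apparent dip = arctan 0.1820 = 10.31°

10°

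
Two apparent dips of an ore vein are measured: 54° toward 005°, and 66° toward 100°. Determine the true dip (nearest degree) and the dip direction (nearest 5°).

The two traces are lines in the plane: v₁ = (sin 5°·cos 54°, cos 5°·cos 54°, −sin 54°), v₂ = (sin 100°·cos 66°, cos 100°·cos 66°, −sin 66°).
n = v₁ × v₂ = (0.592, 0.277, 0.238) (taken with n_z > 0).
Dip δ = arctan(|n_h|/n_z) = arctan(0.654/0.238) = 70.0°.
Dip direction = azimuth of (n_x, n_y) = atan2(0.592, 0.277) = 65°.

true dip 70°, dip direction 065°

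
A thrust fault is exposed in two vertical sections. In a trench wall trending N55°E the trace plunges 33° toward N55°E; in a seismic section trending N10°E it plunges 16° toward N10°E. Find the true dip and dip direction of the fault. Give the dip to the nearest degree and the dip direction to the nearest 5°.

Represent each trace as a vector plunging at its apparent dip toward its trend (east-north-up frame): v₁ = (0.687, 0.481, -0.545), v₂ = (0.167, 0.947, -0.276).
Cross product v₁ × v₂ gives the pole to the plane: n ∝ (0.383, 0.098, 0.570).
True dip = arccos(n_z / |n|) = arccos(0.8217) = 34.7°.
Dip direction = azimuth of (n_x, n_y) = atan2(0.383, 0.098) = 76°.

true dip 35°, dip direction 075°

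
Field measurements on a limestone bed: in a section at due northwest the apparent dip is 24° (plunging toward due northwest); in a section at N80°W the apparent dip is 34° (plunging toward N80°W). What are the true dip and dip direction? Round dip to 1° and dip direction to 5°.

true dip 35°, dip direction 265°

The two traces are lines in the plane: v₁ = (sin 315°·cos 24°, cos 315°·cos 24°, −sin 24°), v₂ = (sin 280°·cos 34°, cos 280°·cos 34°, −sin 34°).
n = v₁ × v₂ = (-0.303, -0.029, 0.434) (taken with n_z > 0).
True dip = arccos(n_z / |n|) = arccos(0.8192) = 35.0°.
The horizontal component of n points toward azimuth atan2(n_x, n_y) = 264°, the dip direction.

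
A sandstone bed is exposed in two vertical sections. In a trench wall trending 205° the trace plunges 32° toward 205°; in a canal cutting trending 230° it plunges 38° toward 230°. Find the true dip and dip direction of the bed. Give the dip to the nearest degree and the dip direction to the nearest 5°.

true dip 39°, dip direction 245°

The two traces are lines in the plane: v₁ = (sin 205°·cos 32°, cos 205°·cos 32°, −sin 32°), v₂ = (sin 230°·cos 38°, cos 230°·cos 38°, −sin 38°).
The plane normal is n = v₁ × v₂ ∝ (-0.205, -0.099, 0.282).
Dip δ = arctan(|n_h|/n_z) = arctan(0.228/0.282) = 38.9°.
Dip direction = azimuth of (n_x, n_y) = atan2(-0.205, -0.099) = 244°.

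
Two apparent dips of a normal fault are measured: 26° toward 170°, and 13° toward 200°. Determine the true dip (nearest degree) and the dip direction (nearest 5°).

Represent each trace as a vector plunging at its apparent dip toward its trend (east-north-up frame): v₁ = (0.156, -0.885, -0.438), v₂ = (-0.333, -0.916, -0.225).
n = v₁ × v₂ = (0.202, -0.181, 0.438) (taken with n_z > 0).
True dip = arccos(n_z / |n|) = arccos(0.8498) = 31.8°.
Dip direction = atan2(0.202, -0.181) = 132° (azimuth of n's horizontal projection).

true dip 32°, dip direction 130°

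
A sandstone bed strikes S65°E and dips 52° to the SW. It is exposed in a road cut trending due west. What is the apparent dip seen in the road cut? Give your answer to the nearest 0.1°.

28.4°

The section lies 25° from the strike.
tan(apparent dip) = tan 52° · sin 25° = 0.5409
α = arctan(0.5409) = 28.41°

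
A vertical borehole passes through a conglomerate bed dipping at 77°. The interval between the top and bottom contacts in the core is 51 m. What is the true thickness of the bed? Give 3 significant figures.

11.5 m

True thickness t = h · cos(dip) = 51 × cos 77°
t = 51 × 0.2250 = 11.473 m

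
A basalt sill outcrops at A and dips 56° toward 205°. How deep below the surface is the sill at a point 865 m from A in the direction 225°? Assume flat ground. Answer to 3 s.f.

1210 m

The hole lies 20° from the dip direction, so the down-dip offset is 865 × cos 20° = 812.83 m.
Depth = down-dip offset × tan(dip) = 812.83 × tan 56° = 812.83 × 1.4826
Depth = 1205.08 m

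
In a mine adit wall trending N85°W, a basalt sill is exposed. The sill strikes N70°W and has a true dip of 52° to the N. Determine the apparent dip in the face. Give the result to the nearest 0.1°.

18.3°

The section lies 15° from the strike.
tan(apparent dip) = tan 52° · sin 15° = 0.3313
apparent dip = arctan 0.3313 = 18.33°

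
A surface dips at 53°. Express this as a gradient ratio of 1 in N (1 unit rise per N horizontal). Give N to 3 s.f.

1 : N means tan θ = 1/N, so N = 1/tan 53° = 1/1.3270

1 in 0.754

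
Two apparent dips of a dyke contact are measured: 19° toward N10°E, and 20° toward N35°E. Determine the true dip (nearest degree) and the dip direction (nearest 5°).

Each apparent-dip line lies in the plane. As unit vectors (x east, y north, z up), v₁ plunges 19°→N10°E and v₂ plunges 20°→N35°E.
The plane normal is n = v₁ × v₂ ∝ (0.068, 0.119, 0.375).
True dip = arccos(n_z / |n|) = arccos(0.9392) = 20.1°.
Dip direction = atan2(0.068, 0.119) = 30° (azimuth of n's horizontal projection).

true dip 20°, dip direction 030°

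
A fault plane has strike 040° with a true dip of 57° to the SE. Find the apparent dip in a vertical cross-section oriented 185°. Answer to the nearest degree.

41°

The section lies 35° from the strike.
tan α = tan 57° × sin 35° = 1.5399 × 0.5736 = 0.8832
α = arctan(0.8832) = 41.45°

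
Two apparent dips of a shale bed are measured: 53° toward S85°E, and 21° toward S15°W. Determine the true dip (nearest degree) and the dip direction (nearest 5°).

true dip 56°, dip direction 120°

The two traces are lines in the plane: v₁ = (sin 95°·cos 53°, cos 95°·cos 53°, −sin 53°), v₂ = (sin 195°·cos 21°, cos 195°·cos 21°, −sin 21°).
The plane normal is n = v₁ × v₂ ∝ (0.701, -0.408, 0.553).
Dip δ = arctan(|n_h|/n_z) = arctan(0.811/0.553) = 55.7°.
Dip direction = azimuth of (n_x, n_y) = atan2(0.701, -0.408) = 120°.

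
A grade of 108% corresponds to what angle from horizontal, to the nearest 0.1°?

47.2°

tan θ = 108/100 = 1.0800
θ = arctan(1.0800) = 47.20°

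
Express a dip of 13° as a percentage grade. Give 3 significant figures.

23.1%

grade % = 100 × tan 13° = 100 × 0.2309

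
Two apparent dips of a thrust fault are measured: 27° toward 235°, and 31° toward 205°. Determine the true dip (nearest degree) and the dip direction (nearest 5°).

true dip 31°, dip direction 205°

The two traces are lines in the plane: v₁ = (sin 235°·cos 27°, cos 235°·cos 27°, −sin 27°), v₂ = (sin 205°·cos 31°, cos 205°·cos 31°, −sin 31°).
The plane normal is n = v₁ × v₂ ∝ (-0.089, -0.211, 0.382).
Dip δ = arctan(|n_h|/n_z) = arctan(0.230/0.382) = 31.0°.
The horizontal component of n points toward azimuth atan2(n_x, n_y) = 203°, the dip direction.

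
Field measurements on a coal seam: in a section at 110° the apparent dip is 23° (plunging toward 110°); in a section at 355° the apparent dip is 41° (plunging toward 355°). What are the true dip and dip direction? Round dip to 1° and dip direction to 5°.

true dip 51°, dip direction 040°

Represent each trace as a vector plunging at its apparent dip toward its trend (east-north-up frame): v₁ = (0.865, -0.315, -0.391), v₂ = (-0.066, 0.752, -0.656).
n = v₁ × v₂ = (0.500, 0.593, 0.630) (taken with n_z > 0).
Dip δ = arctan(|n_h|/n_z) = arctan(0.776/0.630) = 50.9°.
The horizontal component of n points toward azimuth atan2(n_x, n_y) = 40°, the dip direction.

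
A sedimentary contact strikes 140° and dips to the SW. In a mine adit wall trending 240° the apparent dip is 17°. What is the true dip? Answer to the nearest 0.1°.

The section is 80° from the strike.
tan δ = tan α / sin β = tan 17° / sin 80° = 0.3057 / 0.9848 = 0.3104
true dip = arctan 0.3104 = 17.25°

17.2°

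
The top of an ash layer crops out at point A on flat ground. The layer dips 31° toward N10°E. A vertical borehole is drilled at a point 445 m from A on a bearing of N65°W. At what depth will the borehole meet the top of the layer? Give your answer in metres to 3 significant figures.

The hole lies 75° from the dip direction, so the down-dip offset is 445 × cos 75° = 115.17 m.
Depth = down-dip offset × tan(dip) = 115.17 × tan 31° = 115.17 × 0.6009
Depth = 69.20 m

69.2 m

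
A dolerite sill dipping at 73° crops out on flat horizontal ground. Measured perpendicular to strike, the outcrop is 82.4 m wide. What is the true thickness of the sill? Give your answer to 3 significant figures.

True thickness t = w · sin(dip) = 82.4 × sin 73°
t = 82.4 × 0.9563 = 78.800 m

78.8 m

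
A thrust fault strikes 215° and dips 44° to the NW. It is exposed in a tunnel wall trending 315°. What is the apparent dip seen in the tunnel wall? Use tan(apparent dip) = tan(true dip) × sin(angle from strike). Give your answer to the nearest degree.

44°

Angle between strike (215°) and section (315°): β = 80°.
tan(apparent dip) = tan 44° · sin 80° = 0.9510
apparent dip = arctan 0.9510 = 43.56°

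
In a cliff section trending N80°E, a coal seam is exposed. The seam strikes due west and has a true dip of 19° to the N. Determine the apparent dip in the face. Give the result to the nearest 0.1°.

3.4°

The section lies 10° from the strike.
tan α = tan 19° × sin 10° = 0.3443 × 0.1736 = 0.0598
α = arctan(0.0598) = 3.42°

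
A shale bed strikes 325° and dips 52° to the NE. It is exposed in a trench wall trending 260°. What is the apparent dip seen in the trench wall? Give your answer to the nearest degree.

49°

The section lies 65° from the strike.
tan α = tan 52° × sin 65° = 1.2799 × 0.9063 = 1.1600
α = arctan(1.1600) = 49.24°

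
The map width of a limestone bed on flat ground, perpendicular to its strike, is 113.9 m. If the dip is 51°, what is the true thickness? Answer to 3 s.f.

88.5 m

True thickness t = w · sin(dip) = 113.9 × sin 51°
t = 113.9 × 0.7771 = 88.517 m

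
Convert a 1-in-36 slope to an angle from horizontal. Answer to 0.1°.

tan θ = 1/36 = 0.0278
θ = arctan(0.0278) = 1.59°

1.6°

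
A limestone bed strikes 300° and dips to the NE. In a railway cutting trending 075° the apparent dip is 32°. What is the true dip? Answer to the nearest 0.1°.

41.5°

β = acute angle between strike 300° and section 075° = 45°.
tan(true dip) = tan 32° / sin 45° = 0.8837
true dip = arctan 0.8837 = 41.47°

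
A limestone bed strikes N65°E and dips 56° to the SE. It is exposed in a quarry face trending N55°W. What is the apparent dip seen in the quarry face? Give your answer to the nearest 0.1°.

Angle between strike (N65°E) and section (N55°W): β = 60°.
tan(apparent dip) = tan 56° · sin 60° = 1.2839
apparent dip = arctan 1.2839 = 52.09°

52.1°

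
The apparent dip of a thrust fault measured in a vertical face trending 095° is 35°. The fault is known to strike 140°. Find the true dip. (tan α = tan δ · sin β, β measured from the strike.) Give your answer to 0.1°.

The section is 45° from the strike.
tan δ = tan α / sin β = tan 35° / sin 45° = 0.7002 / 0.7071 = 0.9902
true dip = arctan 0.9902 = 44.72°

44.7°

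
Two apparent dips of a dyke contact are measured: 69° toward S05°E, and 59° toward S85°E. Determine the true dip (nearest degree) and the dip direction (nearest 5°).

The two traces are lines in the plane: v₁ = (sin 175°·cos 69°, cos 175°·cos 69°, −sin 69°), v₂ = (sin 95°·cos 59°, cos 95°·cos 59°, −sin 59°).
n = v₁ × v₂ = (0.264, -0.452, 0.182) (taken with n_z > 0).
tan δ = √(n_x²+n_y²)/n_z = 0.524/0.182, so δ = 70.9°.
The horizontal component of n points toward azimuth atan2(n_x, n_y) = 150°, the dip direction.

true dip 71°, dip direction 150°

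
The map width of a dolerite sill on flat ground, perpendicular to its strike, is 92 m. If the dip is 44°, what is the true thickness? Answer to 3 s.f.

True thickness t = w · sin(dip) = 92 × sin 44°
t = 92 × 0.6947 = 63.909 m

63.9 m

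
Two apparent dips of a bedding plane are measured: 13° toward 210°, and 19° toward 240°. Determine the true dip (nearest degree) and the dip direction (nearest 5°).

true dip 20°, dip direction 260°

The two traces are lines in the plane: v₁ = (sin 210°·cos 13°, cos 210°·cos 13°, −sin 13°), v₂ = (sin 240°·cos 19°, cos 240°·cos 19°, −sin 19°).
n = v₁ × v₂ = (-0.168, -0.026, 0.461) (taken with n_z > 0).
tan δ = √(n_x²+n_y²)/n_z = 0.170/0.461, so δ = 20.3°.
The horizontal component of n points toward azimuth atan2(n_x, n_y) = 261°, the dip direction.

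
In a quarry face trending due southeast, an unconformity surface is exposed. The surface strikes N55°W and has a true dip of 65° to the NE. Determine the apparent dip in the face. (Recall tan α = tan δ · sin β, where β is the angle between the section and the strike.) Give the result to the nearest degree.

The strike is N55°W and the section trends due southeast; the acute angle between them is β = 10°.
tan α = tan 65° × sin 10° = 2.1445 × 0.1736 = 0.3724
apparent dip = arctan 0.3724 = 20.42°

20°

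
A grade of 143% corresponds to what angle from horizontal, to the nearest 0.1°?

tan θ = 143/100 = 1.4300
θ = arctan(1.4300) = 55.03°

55.0°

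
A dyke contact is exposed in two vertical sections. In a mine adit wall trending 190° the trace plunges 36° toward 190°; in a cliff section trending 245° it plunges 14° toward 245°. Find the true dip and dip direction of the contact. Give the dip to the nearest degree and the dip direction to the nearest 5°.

Represent each trace as a vector plunging at its apparent dip toward its trend (east-north-up frame): v₁ = (-0.140, -0.797, -0.588), v₂ = (-0.879, -0.410, -0.242).
n = v₁ × v₂ = (0.048, -0.483, 0.643) (taken with n_z > 0).
tan δ = √(n_x²+n_y²)/n_z = 0.485/0.643, so δ = 37.0°.
Dip direction = atan2(0.048, -0.483) = 174° (azimuth of n's horizontal projection).

true dip 37°, dip direction 175°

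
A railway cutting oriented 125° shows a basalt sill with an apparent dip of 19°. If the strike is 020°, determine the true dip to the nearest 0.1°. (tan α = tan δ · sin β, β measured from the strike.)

19.6°

β = acute angle between strike 020° and section 125° = 75°.
tan(true dip) = tan 19° / sin 75° = 0.3565
δ = arctan(0.3565) = 19.62°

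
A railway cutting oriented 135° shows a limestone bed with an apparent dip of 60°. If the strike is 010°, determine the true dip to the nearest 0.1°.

64.7°

β = acute angle between strike 010° and section 135° = 55°.
tan(true dip) = tan 60° / sin 55° = 2.1144
δ = arctan(2.1144) = 64.69°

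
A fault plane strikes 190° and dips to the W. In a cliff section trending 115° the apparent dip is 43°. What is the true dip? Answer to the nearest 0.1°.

44.0°

The section is 75° from the strike.
tan(true dip) = tan 43° / sin 75° = 0.9654
true dip = arctan 0.9654 = 43.99°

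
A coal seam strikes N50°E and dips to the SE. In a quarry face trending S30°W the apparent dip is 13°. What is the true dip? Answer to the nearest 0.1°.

34.0°

β = acute angle between strike N50°E and section S30°W = 20°.
tan(true dip) = tan 13° / sin 20° = 0.6750
δ = arctan(0.6750) = 34.02°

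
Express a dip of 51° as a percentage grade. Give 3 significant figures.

123%

grade % = 100 × tan 51° = 100 × 1.2349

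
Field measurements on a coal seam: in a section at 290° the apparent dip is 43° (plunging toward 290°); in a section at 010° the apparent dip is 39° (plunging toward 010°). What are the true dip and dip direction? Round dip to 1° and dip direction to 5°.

The two traces are lines in the plane: v₁ = (sin 290°·cos 43°, cos 290°·cos 43°, −sin 43°), v₂ = (sin 10°·cos 39°, cos 10°·cos 39°, −sin 39°).
n = v₁ × v₂ = (-0.365, 0.525, 0.560) (taken with n_z > 0).
tan δ = √(n_x²+n_y²)/n_z = 0.639/0.560, so δ = 48.8°.
Dip direction = azimuth of (n_x, n_y) = atan2(-0.365, 0.525) = 325°.

true dip 49°, dip direction 325°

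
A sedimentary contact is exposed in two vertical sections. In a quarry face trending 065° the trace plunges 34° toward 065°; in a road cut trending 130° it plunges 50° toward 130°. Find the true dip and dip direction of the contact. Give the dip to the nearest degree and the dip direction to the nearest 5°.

true dip 50°, dip direction 120°

The two traces are lines in the plane: v₁ = (sin 65°·cos 34°, cos 65°·cos 34°, −sin 34°), v₂ = (sin 130°·cos 50°, cos 130°·cos 50°, −sin 50°).
n = v₁ × v₂ = (0.499, -0.300, 0.483) (taken with n_z > 0).
True dip = arccos(n_z / |n|) = arccos(0.6381) = 50.3°.
Dip direction = atan2(0.499, -0.300) = 121° (azimuth of n's horizontal projection).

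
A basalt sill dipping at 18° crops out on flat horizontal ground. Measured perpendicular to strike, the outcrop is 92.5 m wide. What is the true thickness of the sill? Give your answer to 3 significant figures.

28.6 m

True thickness t = w · sin(dip) = 92.5 × sin 18°
t = 92.5 × 0.3090 = 28.584 m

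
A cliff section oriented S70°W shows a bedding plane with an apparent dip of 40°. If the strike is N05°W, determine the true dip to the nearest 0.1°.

41.0°

β = acute angle between strike N05°W and section S70°W = 75°.
tan δ = tan α / sin β = tan 40° / sin 75° = 0.8391 / 0.9659 = 0.8687
δ = arctan(0.8687) = 40.98°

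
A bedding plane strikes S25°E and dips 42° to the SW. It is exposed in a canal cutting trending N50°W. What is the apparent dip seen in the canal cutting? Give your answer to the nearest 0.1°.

The strike is S25°E and the section trends N50°W; the acute angle between them is β = 25°.
tan α = tan 42° × sin 25° = 0.9004 × 0.4226 = 0.3805
α = arctan(0.3805) = 20.83°

20.8°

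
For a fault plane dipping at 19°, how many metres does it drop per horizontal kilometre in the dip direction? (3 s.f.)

344 m

drop per km = 1000 × tan 19° = 1000 × 0.3443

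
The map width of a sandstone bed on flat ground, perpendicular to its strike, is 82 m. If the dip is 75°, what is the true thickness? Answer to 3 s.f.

True thickness t = w · sin(dip) = 82 × sin 75°
t = 82 × 0.9659 = 79.206 m

79.2 m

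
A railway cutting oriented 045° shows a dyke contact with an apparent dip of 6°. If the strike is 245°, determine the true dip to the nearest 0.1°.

17.1°

β = acute angle between strike 245° and section 045° = 20°.
tan(true dip) = tan 6° / sin 20° = 0.3073
true dip = arctan 0.3073 = 17.08°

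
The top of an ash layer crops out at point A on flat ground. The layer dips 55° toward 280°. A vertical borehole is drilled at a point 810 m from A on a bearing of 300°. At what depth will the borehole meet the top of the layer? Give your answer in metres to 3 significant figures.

The hole lies 20° from the dip direction, so the down-dip offset is 810 × cos 20° = 761.15 m.
Depth = down-dip offset × tan(dip) = 761.15 × tan 55° = 761.15 × 1.4281
Depth = 1087.04 m

1090 m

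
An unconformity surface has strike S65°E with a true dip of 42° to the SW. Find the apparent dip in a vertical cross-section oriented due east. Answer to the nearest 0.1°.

The section lies 25° from the strike.
tan(apparent dip) = tan 42° · sin 25° = 0.3805
α = arctan(0.3805) = 20.83°

20.8°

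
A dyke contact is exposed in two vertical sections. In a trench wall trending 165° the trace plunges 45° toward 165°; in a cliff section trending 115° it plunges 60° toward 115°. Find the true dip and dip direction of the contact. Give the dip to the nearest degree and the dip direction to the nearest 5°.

Represent each trace as a vector plunging at its apparent dip toward its trend (east-north-up frame): v₁ = (0.183, -0.683, -0.707), v₂ = (0.453, -0.211, -0.866).
n = v₁ × v₂ = (0.442, -0.162, 0.271) (taken with n_z > 0).
True dip = arccos(n_z / |n|) = arccos(0.4986) = 60.1°.
The horizontal component of n points toward azimuth atan2(n_x, n_y) = 110°, the dip direction.

true dip 60°, dip direction 110°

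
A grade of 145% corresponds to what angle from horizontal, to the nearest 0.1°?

55.4°

tan θ = 145/100 = 1.4500
θ = arctan(1.4500) = 55.41°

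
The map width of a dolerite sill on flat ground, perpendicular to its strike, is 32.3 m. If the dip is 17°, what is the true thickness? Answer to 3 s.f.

9.44 m

True thickness t = w · sin(dip) = 32.3 × sin 17°
t = 32.3 × 0.2924 = 9.444 m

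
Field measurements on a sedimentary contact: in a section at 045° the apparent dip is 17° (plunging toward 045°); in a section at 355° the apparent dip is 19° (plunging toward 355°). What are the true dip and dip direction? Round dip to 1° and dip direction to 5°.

The two traces are lines in the plane: v₁ = (sin 45°·cos 17°, cos 45°·cos 17°, −sin 17°), v₂ = (sin 355°·cos 19°, cos 355°·cos 19°, −sin 19°).
n = v₁ × v₂ = (0.055, 0.244, 0.693) (taken with n_z > 0).
Dip δ = arctan(|n_h|/n_z) = arctan(0.250/0.693) = 19.9°.
Dip direction = atan2(0.055, 0.244) = 13° (azimuth of n's horizontal projection).

true dip 20°, dip direction 015°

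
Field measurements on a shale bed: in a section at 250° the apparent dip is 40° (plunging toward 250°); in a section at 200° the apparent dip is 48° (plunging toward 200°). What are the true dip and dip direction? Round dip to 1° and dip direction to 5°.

The two traces are lines in the plane: v₁ = (sin 250°·cos 40°, cos 250°·cos 40°, −sin 40°), v₂ = (sin 200°·cos 48°, cos 200°·cos 48°, −sin 48°).
n = v₁ × v₂ = (-0.209, -0.388, 0.393) (taken with n_z > 0).
True dip = arccos(n_z / |n|) = arccos(0.6652) = 48.3°.
Dip direction = azimuth of (n_x, n_y) = atan2(-0.209, -0.388) = 208°.

true dip 48°, dip direction 210°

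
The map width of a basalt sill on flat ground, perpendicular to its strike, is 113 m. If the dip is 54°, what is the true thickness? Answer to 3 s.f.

True thickness t = w · sin(dip) = 113 × sin 54°
t = 113 × 0.8090 = 91.419 m

91.4 m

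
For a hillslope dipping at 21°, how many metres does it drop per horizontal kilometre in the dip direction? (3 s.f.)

drop per km = 1000 × tan 21° = 1000 × 0.3839

384 m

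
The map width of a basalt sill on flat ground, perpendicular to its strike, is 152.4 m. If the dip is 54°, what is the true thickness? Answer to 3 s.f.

123 m

True thickness t = w · sin(dip) = 152.4 × sin 54°
t = 152.4 × 0.8090 = 123.294 m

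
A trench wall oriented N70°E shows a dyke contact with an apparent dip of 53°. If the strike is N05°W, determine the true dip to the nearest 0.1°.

The section is 75° from the strike.
tan δ = tan α / sin β = tan 53° / sin 75° = 1.3270 / 0.9659 = 1.3739
δ = arctan(1.3739) = 53.95°

53.9°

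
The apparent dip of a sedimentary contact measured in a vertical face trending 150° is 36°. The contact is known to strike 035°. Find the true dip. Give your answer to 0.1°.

The section is 65° from the strike.
tan δ = tan α / sin β = tan 36° / sin 65° = 0.7265 / 0.9063 = 0.8017
true dip = arctan 0.8017 = 38.72°

38.7°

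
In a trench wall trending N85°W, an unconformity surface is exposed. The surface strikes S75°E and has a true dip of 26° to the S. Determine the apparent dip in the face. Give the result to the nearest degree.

5°

The strike is S75°E and the section trends N85°W; the acute angle between them is β = 10°.
tan(apparent dip) = tan 26° · sin 10° = 0.0847
apparent dip = arctan 0.0847 = 4.84°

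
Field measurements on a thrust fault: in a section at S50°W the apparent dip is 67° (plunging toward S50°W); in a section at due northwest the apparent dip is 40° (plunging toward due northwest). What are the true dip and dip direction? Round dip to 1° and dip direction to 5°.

true dip 68°, dip direction 245°

Each apparent-dip line lies in the plane. As unit vectors (x east, y north, z up), v₁ plunges 67°→S50°W and v₂ plunges 40°→due northwest.
n = v₁ × v₂ = (-0.660, -0.306, 0.298) (taken with n_z > 0).
True dip = arccos(n_z / |n|) = arccos(0.3792) = 67.7°.
Dip direction = azimuth of (n_x, n_y) = atan2(-0.660, -0.306) = 245°.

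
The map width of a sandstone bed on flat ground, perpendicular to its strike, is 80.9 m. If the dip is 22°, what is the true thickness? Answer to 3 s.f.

True thickness t = w · sin(dip) = 80.9 × sin 22°
t = 80.9 × 0.3746 = 30.306 m

30.3 m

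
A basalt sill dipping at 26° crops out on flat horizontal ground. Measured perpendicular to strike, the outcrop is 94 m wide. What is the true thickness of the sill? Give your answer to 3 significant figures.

True thickness t = w · sin(dip) = 94 × sin 26°
t = 94 × 0.4384 = 41.207 m

41.2 m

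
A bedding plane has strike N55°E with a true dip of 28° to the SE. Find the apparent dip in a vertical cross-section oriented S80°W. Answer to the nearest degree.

13°

The strike is N55°E and the section trends S80°W; the acute angle between them is β = 25°.
tan α = tan 28° × sin 25° = 0.5317 × 0.4226 = 0.2247
α = arctan(0.2247) = 12.66°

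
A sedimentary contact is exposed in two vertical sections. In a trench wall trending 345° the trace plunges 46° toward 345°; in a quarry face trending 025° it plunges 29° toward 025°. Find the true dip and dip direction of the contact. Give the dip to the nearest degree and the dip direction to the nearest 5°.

Represent each trace as a vector plunging at its apparent dip toward its trend (east-north-up frame): v₁ = (-0.180, 0.671, -0.719), v₂ = (0.370, 0.793, -0.485).
The plane normal is n = v₁ × v₂ ∝ (-0.245, 0.353, 0.391).
True dip = arccos(n_z / |n|) = arccos(0.6726) = 47.7°.
Dip direction = atan2(-0.245, 0.353) = 325° (azimuth of n's horizontal projection).

true dip 48°, dip direction 325°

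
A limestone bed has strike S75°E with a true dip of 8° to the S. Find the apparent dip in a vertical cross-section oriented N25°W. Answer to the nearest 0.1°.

The strike is S75°E and the section trends N25°W; the acute angle between them is β = 50°.
tan α = tan 8° × sin 50° = 0.1405 × 0.7660 = 0.1077
α = arctan(0.1077) = 6.14°

6.1°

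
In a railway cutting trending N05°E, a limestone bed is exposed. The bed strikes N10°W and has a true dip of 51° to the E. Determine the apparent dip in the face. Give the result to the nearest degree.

18°

The strike is N10°W and the section trends N05°E; the acute angle between them is β = 15°.
tan α = tan 51° × sin 15° = 1.2349 × 0.2588 = 0.3196
apparent dip = arctan 0.3196 = 17.72°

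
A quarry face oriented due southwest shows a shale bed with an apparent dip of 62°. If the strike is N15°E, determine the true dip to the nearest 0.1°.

β = acute angle between strike N15°E and section due southwest = 30°.
tan(true dip) = tan 62° / sin 30° = 3.7615
δ = arctan(3.7615) = 75.11°

75.1°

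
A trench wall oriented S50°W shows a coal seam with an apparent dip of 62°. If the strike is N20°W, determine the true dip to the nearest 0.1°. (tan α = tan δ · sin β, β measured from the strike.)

63.5°

The section is 70° from the strike.
tan(true dip) = tan 62° / sin 70° = 2.0014
true dip = arctan 2.0014 = 63.45°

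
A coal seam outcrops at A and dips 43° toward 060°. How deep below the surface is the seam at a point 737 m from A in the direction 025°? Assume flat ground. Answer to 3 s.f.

The hole lies 35° from the dip direction, so the down-dip offset is 737 × cos 35° = 603.72 m.
Depth = down-dip offset × tan(dip) = 603.72 × tan 43° = 603.72 × 0.9325
Depth = 562.97 m

563 m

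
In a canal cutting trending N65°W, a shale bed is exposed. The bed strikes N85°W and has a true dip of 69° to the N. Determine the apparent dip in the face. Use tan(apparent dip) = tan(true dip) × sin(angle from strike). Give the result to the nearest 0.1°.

Angle between strike (N85°W) and section (N65°W): β = 20°.
tan(apparent dip) = tan 69° · sin 20° = 0.8910
α = arctan(0.8910) = 41.70°

41.7°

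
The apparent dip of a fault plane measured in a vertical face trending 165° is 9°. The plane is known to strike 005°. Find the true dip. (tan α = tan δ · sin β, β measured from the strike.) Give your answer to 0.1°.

The section is 20° from the strike.
tan δ = tan α / sin β = tan 9° / sin 20° = 0.1584 / 0.3420 = 0.4631
true dip = arctan 0.4631 = 24.85°

24.8°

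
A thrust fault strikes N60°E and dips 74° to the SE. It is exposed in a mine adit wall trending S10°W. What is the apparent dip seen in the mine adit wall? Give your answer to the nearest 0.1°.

The strike is N60°E and the section trends S10°W; the acute angle between them is β = 50°.
tan(apparent dip) = tan 74° · sin 50° = 2.6715
apparent dip = arctan 2.6715 = 69.48°

69.5°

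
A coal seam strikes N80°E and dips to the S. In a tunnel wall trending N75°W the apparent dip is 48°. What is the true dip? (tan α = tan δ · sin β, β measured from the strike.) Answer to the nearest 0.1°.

69.2°

The section is 25° from the strike.
tan δ = tan α / sin β = tan 48° / sin 25° = 1.1106 / 0.4226 = 2.6279
true dip = arctan 2.6279 = 69.17°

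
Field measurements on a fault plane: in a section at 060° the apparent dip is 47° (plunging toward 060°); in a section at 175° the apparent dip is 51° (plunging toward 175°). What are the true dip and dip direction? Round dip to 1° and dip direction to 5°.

true dip 65°, dip direction 120°

Represent each trace as a vector plunging at its apparent dip toward its trend (east-north-up frame): v₁ = (0.591, 0.341, -0.731), v₂ = (0.055, -0.627, -0.777).
n = v₁ × v₂ = (0.724, -0.419, 0.389) (taken with n_z > 0).
tan δ = √(n_x²+n_y²)/n_z = 0.836/0.389, so δ = 65.0°.
The horizontal component of n points toward azimuth atan2(n_x, n_y) = 120°, the dip direction.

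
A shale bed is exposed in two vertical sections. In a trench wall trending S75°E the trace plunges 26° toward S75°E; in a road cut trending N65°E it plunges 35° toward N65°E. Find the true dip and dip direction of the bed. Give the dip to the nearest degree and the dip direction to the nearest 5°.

true dip 35°, dip direction 060°

Each apparent-dip line lies in the plane. As unit vectors (x east, y north, z up), v₁ plunges 26°→S75°E and v₂ plunges 35°→N65°E.
n = v₁ × v₂ = (0.285, 0.173, 0.473) (taken with n_z > 0).
tan δ = √(n_x²+n_y²)/n_z = 0.333/0.473, so δ = 35.2°.
Dip direction = azimuth of (n_x, n_y) = atan2(0.285, 0.173) = 59°.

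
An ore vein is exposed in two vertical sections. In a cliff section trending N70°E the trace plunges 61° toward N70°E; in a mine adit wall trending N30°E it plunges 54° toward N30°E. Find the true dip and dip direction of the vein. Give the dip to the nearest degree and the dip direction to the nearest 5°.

The two traces are lines in the plane: v₁ = (sin 70°·cos 61°, cos 70°·cos 61°, −sin 61°), v₂ = (sin 30°·cos 54°, cos 30°·cos 54°, −sin 54°).
Cross product v₁ × v₂ gives the pole to the plane: n ∝ (0.311, 0.112, 0.183).
Dip δ = arctan(|n_h|/n_z) = arctan(0.330/0.183) = 61.0°.
Dip direction = atan2(0.311, 0.112) = 70° (azimuth of n's horizontal projection).

true dip 61°, dip direction 070°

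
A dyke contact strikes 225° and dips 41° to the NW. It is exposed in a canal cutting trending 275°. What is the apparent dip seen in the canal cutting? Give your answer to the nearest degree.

The section lies 50° from the strike.
tan α = tan 41° × sin 50° = 0.8693 × 0.7660 = 0.6659
α = arctan(0.6659) = 33.66°

34°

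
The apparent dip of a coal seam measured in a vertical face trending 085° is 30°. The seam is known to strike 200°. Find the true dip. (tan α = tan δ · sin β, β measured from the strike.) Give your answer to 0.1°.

32.5°

The section is 65° from the strike.
tan(true dip) = tan 30° / sin 65° = 0.6370
true dip = arctan 0.6370 = 32.50°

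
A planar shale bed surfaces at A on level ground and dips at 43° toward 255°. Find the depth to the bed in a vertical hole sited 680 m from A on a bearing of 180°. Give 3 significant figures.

The hole lies 75° from the dip direction, so the down-dip offset is 680 × cos 75° = 176.00 m.
Depth = down-dip offset × tan(dip) = 176.00 × tan 43° = 176.00 × 0.9325
Depth = 164.12 m

164 m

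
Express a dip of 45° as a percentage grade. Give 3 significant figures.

grade % = 100 × tan 45° = 100 × 1.0000

100%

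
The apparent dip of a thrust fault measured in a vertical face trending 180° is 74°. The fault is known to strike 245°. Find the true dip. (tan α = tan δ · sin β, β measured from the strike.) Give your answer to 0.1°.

The section is 65° from the strike.
tan(true dip) = tan 74° / sin 65° = 3.8479
true dip = arctan 3.8479 = 75.43°

75.4°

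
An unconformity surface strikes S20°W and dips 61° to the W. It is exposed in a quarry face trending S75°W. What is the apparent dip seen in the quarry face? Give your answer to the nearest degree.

The strike is S20°W and the section trends S75°W; the acute angle between them is β = 55°.
tan(apparent dip) = tan 61° · sin 55° = 1.4778
α = arctan(1.4778) = 55.91°

56°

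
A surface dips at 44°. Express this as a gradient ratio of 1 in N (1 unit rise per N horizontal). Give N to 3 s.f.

1 : N means tan θ = 1/N, so N = 1/tan 44° = 1/0.9657

1 in 1.04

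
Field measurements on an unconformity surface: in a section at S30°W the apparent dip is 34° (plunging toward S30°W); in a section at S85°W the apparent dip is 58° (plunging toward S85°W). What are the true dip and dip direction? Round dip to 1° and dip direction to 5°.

true dip 58°, dip direction 275°

Each apparent-dip line lies in the plane. As unit vectors (x east, y north, z up), v₁ plunges 34°→S30°W and v₂ plunges 58°→S85°W.
The plane normal is n = v₁ × v₂ ∝ (-0.583, 0.056, 0.360).
tan δ = √(n_x²+n_y²)/n_z = 0.586/0.360, so δ = 58.4°.
The horizontal component of n points toward azimuth atan2(n_x, n_y) = 276°, the dip direction.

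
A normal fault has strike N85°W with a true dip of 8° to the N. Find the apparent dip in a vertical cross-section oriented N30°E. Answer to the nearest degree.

The strike is N85°W and the section trends N30°E; the acute angle between them is β = 65°.
tan α = tan 8° × sin 65° = 0.1405 × 0.9063 = 0.1274
apparent dip = arctan 0.1274 = 7.26°

7°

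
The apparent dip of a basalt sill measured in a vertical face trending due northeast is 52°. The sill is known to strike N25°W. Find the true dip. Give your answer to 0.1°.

β = acute angle between strike N25°W and section due northeast = 70°.
tan δ = tan α / sin β = tan 52° / sin 70° = 1.2799 / 0.9397 = 1.3621
true dip = arctan 1.3621 = 53.72°

53.7°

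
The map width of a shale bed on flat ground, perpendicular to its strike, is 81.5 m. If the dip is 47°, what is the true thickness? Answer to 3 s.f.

True thickness t = w · sin(dip) = 81.5 × sin 47°
t = 81.5 × 0.7314 = 59.605 m

59.6 m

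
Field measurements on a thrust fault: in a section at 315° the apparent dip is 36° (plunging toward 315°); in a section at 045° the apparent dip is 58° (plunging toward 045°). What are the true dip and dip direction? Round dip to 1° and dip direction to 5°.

true dip 60°, dip direction 020°

The two traces are lines in the plane: v₁ = (sin 315°·cos 36°, cos 315°·cos 36°, −sin 36°), v₂ = (sin 45°·cos 58°, cos 45°·cos 58°, −sin 58°).
Cross product v₁ × v₂ gives the pole to the plane: n ∝ (0.265, 0.705, 0.429).
True dip = arccos(n_z / |n|) = arccos(0.4945) = 60.4°.
Dip direction = atan2(0.265, 0.705) = 21° (azimuth of n's horizontal projection).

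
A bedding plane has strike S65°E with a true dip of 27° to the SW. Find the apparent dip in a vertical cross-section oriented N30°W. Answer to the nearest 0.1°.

16.3°

The section lies 35° from the strike.
tan α = tan 27° × sin 35° = 0.5095 × 0.5736 = 0.2923
α = arctan(0.2923) = 16.29°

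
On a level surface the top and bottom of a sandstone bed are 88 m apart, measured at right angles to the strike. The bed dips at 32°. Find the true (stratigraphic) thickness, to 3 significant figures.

46.6 m

True thickness t = w · sin(dip) = 88 × sin 32°
t = 88 × 0.5299 = 46.633 m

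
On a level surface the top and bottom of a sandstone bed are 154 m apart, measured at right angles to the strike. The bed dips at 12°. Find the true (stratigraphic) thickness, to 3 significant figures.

32.0 m

True thickness t = w · sin(dip) = 154 × sin 12°
t = 154 × 0.2079 = 32.018 m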